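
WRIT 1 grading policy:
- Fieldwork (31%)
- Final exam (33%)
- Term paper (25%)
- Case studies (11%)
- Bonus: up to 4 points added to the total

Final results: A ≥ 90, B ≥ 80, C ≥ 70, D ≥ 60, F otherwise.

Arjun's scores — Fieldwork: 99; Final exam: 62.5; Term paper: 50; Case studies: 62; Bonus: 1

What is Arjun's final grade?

Weighted total:
  Fieldwork 99 × 0.31 = 30.69
  Final exam 62.5 × 0.33 = 20.625
  Term paper 50 × 0.25 = 12.5
  Case studies 62 × 0.11 = 6.82
Sum = 70.635
Bonus: 70.635 + 1 = 71.635
71.635 is ≥ 70 and < 80 → C

C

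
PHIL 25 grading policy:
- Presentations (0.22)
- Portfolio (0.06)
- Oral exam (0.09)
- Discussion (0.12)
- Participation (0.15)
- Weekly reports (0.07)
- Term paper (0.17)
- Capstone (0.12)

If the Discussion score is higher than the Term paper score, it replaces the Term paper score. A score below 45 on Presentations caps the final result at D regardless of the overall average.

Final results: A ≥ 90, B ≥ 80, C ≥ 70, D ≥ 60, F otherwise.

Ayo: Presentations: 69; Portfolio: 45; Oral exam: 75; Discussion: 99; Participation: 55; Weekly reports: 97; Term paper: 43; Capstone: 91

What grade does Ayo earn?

C

Discussion (99) > Term paper (43), so Term paper counts as 99.
Presentations score 69 ≥ 45: minimum met.
Weighted total:
  Presentations 69 × 0.22 = 15.18
  Portfolio 45 × 0.06 = 2.7
  Oral exam 75 × 0.09 = 6.75
  Discussion 99 × 0.12 = 11.88
  Participation 55 × 0.15 = 8.25
  Weekly reports 97 × 0.07 = 6.79
  Term paper 99 × 0.17 = 16.83
  Capstone 91 × 0.12 = 10.92
Sum = 79.3
79.3 is ≥ 70 and < 80 → C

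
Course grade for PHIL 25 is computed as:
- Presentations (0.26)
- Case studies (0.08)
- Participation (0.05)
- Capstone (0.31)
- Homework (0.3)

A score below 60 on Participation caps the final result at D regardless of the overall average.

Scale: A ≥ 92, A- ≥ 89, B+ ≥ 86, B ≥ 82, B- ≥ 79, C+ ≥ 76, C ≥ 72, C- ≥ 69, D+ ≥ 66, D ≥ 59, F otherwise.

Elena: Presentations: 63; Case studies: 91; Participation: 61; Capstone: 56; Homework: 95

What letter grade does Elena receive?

Participation score 61 ≥ 60: minimum met.
Weighted total:
  Presentations 63 × 0.26 = 16.38
  Case studies 91 × 0.08 = 7.28
  Participation 61 × 0.05 = 3.05
  Capstone 56 × 0.31 = 17.36
  Homework 95 × 0.3 = 28.5
Sum = 72.57
72.57 is ≥ 72 and < 76 → C

C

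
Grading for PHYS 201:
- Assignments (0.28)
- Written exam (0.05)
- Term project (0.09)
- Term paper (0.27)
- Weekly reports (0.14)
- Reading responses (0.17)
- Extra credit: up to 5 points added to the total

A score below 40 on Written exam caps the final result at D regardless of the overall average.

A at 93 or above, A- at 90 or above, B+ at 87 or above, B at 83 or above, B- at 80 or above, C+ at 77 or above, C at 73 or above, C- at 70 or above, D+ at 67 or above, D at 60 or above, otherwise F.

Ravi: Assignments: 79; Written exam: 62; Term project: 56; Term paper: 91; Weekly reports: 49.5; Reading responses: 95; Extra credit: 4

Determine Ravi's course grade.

B-

Written exam score 62 ≥ 40: minimum met.
Weighted total:
  Assignments 79 × 0.28 = 22.12
  Written exam 62 × 0.05 = 3.1
  Term project 56 × 0.09 = 5.04
  Term paper 91 × 0.27 = 24.57
  Weekly reports 49.5 × 0.14 = 6.93
  Reading responses 95 × 0.17 = 16.15
Sum = 77.91
Extra credit: 77.91 + 4 = 81.91
81.91 is ≥ 80 and < 83 → B-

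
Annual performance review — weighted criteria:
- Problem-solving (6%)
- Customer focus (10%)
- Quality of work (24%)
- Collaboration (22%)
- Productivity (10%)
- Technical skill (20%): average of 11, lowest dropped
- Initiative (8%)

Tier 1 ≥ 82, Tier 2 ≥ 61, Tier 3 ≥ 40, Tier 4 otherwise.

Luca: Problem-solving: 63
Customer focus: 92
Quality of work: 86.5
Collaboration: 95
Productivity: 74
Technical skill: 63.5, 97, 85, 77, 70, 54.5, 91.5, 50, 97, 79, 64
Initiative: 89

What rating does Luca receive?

Technical skill: drop 50 → average of remaining 10 = 778.5/10 = 77.85
Weighted total:
  Problem-solving 63 × 0.06 = 3.78
  Customer focus 92 × 0.1 = 9.2
  Quality of work 86.5 × 0.24 = 20.76
  Collaboration 95 × 0.22 = 20.9
  Productivity 74 × 0.1 = 7.4
  Technical skill 77.85 × 0.2 = 15.57
  Initiative 89 × 0.08 = 7.12
Sum = 84.73
84.73 ≥ 82 → Tier 1

Tier 1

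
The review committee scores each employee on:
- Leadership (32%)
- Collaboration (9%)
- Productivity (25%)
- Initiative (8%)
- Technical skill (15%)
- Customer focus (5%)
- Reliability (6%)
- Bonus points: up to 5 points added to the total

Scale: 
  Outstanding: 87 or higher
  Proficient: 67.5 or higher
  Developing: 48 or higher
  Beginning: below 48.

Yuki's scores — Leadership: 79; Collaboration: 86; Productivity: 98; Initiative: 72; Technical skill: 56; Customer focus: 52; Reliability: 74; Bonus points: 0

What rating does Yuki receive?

Weighted total:
  Leadership 79 × 0.32 = 25.28
  Collaboration 86 × 0.09 = 7.74
  Productivity 98 × 0.25 = 24.5
  Initiative 72 × 0.08 = 5.76
  Technical skill 56 × 0.15 = 8.4
  Customer focus 52 × 0.05 = 2.6
  Reliability 74 × 0.06 = 4.44
Sum = 78.72
Bonus points: 78.72 + 0 = 78.72
78.72 is ≥ 67.5 and < 87 → Proficient

Proficient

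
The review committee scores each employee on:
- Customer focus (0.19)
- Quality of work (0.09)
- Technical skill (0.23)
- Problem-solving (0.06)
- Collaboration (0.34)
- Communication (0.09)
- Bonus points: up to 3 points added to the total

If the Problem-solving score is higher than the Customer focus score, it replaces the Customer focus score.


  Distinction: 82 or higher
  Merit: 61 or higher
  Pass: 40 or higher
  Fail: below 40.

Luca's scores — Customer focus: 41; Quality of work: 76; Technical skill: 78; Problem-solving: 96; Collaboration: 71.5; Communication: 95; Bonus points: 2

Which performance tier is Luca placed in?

Distinction

Problem-solving (96) > Customer focus (41), so Customer focus counts as 96.
Weighted total:
  Customer focus 96 × 0.19 = 18.24
  Quality of work 76 × 0.09 = 6.84
  Technical skill 78 × 0.23 = 17.94
  Problem-solving 96 × 0.06 = 5.76
  Collaboration 71.5 × 0.34 = 24.31
  Communication 95 × 0.09 = 8.55
Sum = 81.64
Bonus points: 81.64 + 2 = 83.64
83.64 ≥ 82 → Distinction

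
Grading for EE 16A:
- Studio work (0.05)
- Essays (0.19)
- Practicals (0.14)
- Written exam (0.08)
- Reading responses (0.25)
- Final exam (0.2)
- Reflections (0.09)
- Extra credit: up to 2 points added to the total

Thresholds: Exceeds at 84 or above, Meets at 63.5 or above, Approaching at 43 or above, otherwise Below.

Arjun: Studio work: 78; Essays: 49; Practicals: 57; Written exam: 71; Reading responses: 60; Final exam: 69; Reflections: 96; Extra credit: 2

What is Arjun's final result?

Weighted total:
  Studio work 78 × 0.05 = 3.9
  Essays 49 × 0.19 = 9.31
  Practicals 57 × 0.14 = 7.98
  Written exam 71 × 0.08 = 5.68
  Reading responses 60 × 0.25 = 15
  Final exam 69 × 0.2 = 13.8
  Reflections 96 × 0.09 = 8.64
Sum = 64.31
Extra credit: 64.31 + 2 = 66.31
66.31 is ≥ 63.5 and < 84 → Meets

Meets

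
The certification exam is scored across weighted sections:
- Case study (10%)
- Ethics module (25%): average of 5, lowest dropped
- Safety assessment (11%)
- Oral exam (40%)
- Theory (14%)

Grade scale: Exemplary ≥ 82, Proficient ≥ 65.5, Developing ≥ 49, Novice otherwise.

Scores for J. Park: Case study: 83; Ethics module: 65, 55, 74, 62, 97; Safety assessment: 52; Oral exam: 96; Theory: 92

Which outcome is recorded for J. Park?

Exemplary

Ethics module: drop 55 → average of remaining 4 = 298/4 = 74.5
Weighted total:
  Case study 83 × 0.1 = 8.3
  Ethics module 74.5 × 0.25 = 18.625
  Safety assessment 52 × 0.11 = 5.72
  Oral exam 96 × 0.4 = 38.4
  Theory 92 × 0.14 = 12.88
Sum = 83.925
83.925 ≥ 82 → Exemplary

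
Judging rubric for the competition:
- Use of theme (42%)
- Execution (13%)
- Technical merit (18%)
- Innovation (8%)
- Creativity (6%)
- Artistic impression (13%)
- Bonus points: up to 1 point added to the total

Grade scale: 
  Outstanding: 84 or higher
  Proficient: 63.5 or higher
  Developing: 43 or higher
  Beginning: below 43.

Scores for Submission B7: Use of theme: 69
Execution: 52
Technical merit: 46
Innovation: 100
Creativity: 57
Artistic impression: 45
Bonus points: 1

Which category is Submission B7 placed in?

Developing

Weighted total:
  Use of theme 69 × 0.42 = 28.98
  Execution 52 × 0.13 = 6.76
  Technical merit 46 × 0.18 = 8.28
  Innovation 100 × 0.08 = 8
  Creativity 57 × 0.06 = 3.42
  Artistic impression 45 × 0.13 = 5.85
Sum = 61.29
Bonus points: 61.29 + 1 = 62.29
62.29 is ≥ 43 and < 63.5 → Developing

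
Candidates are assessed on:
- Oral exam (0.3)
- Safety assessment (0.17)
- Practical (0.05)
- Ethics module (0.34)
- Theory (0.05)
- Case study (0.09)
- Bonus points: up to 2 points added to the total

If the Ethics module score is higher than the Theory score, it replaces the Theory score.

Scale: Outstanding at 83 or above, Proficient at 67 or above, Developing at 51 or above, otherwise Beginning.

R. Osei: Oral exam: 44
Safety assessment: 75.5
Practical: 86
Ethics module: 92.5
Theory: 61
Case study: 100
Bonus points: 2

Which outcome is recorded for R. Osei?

Ethics module (92.5) > Theory (61), so Theory counts as 92.5.
Weighted total:
  Oral exam 44 × 0.3 = 13.2
  Safety assessment 75.5 × 0.17 = 12.835
  Practical 86 × 0.05 = 4.3
  Ethics module 92.5 × 0.34 = 31.45
  Theory 92.5 × 0.05 = 4.625
  Case study 100 × 0.09 = 9
Sum = 75.41
Bonus points: 75.41 + 2 = 77.41
77.41 is ≥ 67 and < 83 → Proficient

Proficient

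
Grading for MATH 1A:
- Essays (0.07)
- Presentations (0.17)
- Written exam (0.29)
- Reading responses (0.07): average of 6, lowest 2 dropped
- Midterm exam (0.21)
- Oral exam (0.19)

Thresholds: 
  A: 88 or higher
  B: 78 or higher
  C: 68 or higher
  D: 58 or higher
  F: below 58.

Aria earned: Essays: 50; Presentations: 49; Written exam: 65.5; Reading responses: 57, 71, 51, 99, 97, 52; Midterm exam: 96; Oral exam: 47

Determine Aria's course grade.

Reading responses: drop 51, 52 → average of remaining 4 = 324/4 = 81
Weighted total:
  Essays 50 × 0.07 = 3.5
  Presentations 49 × 0.17 = 8.33
  Written exam 65.5 × 0.29 = 18.995
  Reading responses 81 × 0.07 = 5.67
  Midterm exam 96 × 0.21 = 20.16
  Oral exam 47 × 0.19 = 8.93
Sum = 65.585
65.585 is ≥ 58 and < 68 → D

D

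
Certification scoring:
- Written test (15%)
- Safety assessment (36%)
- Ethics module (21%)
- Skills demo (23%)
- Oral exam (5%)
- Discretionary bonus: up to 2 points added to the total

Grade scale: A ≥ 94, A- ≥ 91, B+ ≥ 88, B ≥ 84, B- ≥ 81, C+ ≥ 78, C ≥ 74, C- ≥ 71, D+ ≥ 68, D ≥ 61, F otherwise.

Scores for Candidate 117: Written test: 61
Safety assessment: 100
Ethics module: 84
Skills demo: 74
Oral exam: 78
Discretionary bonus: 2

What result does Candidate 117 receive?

Weighted total:
  Written test 61 × 0.15 = 9.15
  Safety assessment 100 × 0.36 = 36
  Ethics module 84 × 0.21 = 17.64
  Skills demo 74 × 0.23 = 17.02
  Oral exam 78 × 0.05 = 3.9
Sum = 83.71
Discretionary bonus: 83.71 + 2 = 85.71
85.71 is ≥ 84 and < 88 → B

B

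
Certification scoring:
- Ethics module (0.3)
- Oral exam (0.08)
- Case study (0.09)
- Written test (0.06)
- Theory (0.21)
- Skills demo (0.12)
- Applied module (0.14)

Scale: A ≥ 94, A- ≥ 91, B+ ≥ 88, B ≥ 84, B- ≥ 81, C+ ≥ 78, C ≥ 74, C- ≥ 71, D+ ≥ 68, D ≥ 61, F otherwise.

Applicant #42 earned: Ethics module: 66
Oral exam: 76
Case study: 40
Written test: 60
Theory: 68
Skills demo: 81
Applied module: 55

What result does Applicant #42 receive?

Weighted total:
  Ethics module 66 × 0.3 = 19.8
  Oral exam 76 × 0.08 = 6.08
  Case study 40 × 0.09 = 3.6
  Written test 60 × 0.06 = 3.6
  Theory 68 × 0.21 = 14.28
  Skills demo 81 × 0.12 = 9.72
  Applied module 55 × 0.14 = 7.7
Sum = 64.78
64.78 is ≥ 61 and < 68 → D

D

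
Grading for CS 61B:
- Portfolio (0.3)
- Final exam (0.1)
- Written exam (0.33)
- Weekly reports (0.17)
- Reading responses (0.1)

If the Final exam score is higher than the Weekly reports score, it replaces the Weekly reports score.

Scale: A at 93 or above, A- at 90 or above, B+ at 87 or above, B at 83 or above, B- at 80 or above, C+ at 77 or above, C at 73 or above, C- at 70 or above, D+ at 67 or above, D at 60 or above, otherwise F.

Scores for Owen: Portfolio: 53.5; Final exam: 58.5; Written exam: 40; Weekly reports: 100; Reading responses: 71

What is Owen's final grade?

Final exam (58.5) ≤ Weekly reports (100), so Weekly reports stays at 100.
Weighted total:
  Portfolio 53.5 × 0.3 = 16.05
  Final exam 58.5 × 0.1 = 5.85
  Written exam 40 × 0.33 = 13.2
  Weekly reports 100 × 0.17 = 17
  Reading responses 71 × 0.1 = 7.1
Sum = 59.2
59.2 < 60 → F

F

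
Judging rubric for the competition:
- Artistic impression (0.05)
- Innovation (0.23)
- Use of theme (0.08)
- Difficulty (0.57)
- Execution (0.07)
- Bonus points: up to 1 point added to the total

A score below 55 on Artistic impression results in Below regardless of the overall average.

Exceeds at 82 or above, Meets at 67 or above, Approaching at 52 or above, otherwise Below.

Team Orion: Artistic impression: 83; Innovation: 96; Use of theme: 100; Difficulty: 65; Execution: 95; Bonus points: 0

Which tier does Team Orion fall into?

Meets

Artistic impression score 83 ≥ 55: minimum met.
Weighted total:
  Artistic impression 83 × 0.05 = 4.15
  Innovation 96 × 0.23 = 22.08
  Use of theme 100 × 0.08 = 8
  Difficulty 65 × 0.57 = 37.05
  Execution 95 × 0.07 = 6.65
Sum = 77.93
Bonus points: 77.93 + 0 = 77.93
77.93 is ≥ 67 and < 82 → Meets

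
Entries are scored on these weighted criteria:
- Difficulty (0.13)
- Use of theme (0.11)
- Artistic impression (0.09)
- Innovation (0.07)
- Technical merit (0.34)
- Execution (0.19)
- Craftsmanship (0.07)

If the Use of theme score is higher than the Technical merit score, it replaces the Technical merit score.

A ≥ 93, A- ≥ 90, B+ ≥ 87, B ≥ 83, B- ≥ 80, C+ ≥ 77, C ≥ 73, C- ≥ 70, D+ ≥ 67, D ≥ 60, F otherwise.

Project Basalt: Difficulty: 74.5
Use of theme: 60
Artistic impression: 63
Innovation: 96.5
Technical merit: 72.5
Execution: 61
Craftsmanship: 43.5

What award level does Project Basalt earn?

D+

Use of theme (60) ≤ Technical merit (72.5), so Technical merit stays at 72.5.
Weighted total:
  Difficulty 74.5 × 0.13 = 9.685
  Use of theme 60 × 0.11 = 6.6
  Artistic impression 63 × 0.09 = 5.67
  Innovation 96.5 × 0.07 = 6.755
  Technical merit 72.5 × 0.34 = 24.65
  Execution 61 × 0.19 = 11.59
  Craftsmanship 43.5 × 0.07 = 3.045
Sum = 67.995
67.995 is ≥ 67 and < 70 → D+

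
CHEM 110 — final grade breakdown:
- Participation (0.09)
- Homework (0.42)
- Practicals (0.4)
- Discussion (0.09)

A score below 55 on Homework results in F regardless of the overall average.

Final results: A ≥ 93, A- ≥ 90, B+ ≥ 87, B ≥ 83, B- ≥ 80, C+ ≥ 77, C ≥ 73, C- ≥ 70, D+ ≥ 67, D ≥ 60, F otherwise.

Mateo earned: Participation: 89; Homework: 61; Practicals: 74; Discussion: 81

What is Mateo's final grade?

Homework score 61 ≥ 55: minimum met.
Weighted total:
  Participation 89 × 0.09 = 8.01
  Homework 61 × 0.42 = 25.62
  Practicals 74 × 0.4 = 29.6
  Discussion 81 × 0.09 = 7.29
Sum = 70.52
70.52 is ≥ 70 and < 73 → C-

C-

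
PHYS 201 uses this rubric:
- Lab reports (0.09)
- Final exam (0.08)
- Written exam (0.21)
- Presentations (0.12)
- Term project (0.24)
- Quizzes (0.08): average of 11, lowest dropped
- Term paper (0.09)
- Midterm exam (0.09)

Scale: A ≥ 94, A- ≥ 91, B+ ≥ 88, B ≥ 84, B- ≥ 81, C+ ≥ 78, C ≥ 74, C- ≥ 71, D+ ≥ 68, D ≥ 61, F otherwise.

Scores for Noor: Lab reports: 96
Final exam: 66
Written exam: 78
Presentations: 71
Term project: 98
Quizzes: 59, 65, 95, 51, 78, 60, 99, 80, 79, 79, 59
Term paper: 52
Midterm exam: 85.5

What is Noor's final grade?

C+

Quizzes: drop 51 → average of remaining 10 = 753/10 = 75.3
Weighted total:
  Lab reports 96 × 0.09 = 8.64
  Final exam 66 × 0.08 = 5.28
  Written exam 78 × 0.21 = 16.38
  Presentations 71 × 0.12 = 8.52
  Term project 98 × 0.24 = 23.52
  Quizzes 75.3 × 0.08 = 6.024
  Term paper 52 × 0.09 = 4.68
  Midterm exam 85.5 × 0.09 = 7.695
Sum = 80.739
80.739 is ≥ 78 and < 81 → C+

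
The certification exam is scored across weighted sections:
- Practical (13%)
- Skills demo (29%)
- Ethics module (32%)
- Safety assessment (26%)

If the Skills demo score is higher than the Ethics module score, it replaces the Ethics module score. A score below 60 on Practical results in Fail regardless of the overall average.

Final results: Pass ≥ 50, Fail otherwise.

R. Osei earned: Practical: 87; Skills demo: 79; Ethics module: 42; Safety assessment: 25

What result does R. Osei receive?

Skills demo (79) > Ethics module (42), so Ethics module counts as 79.
Practical score 87 ≥ 60: minimum met.
Weighted total:
  Practical 87 × 0.13 = 11.31
  Skills demo 79 × 0.29 = 22.91
  Ethics module 79 × 0.32 = 25.28
  Safety assessment 25 × 0.26 = 6.5
Sum = 66
66 ≥ 50 → Pass

Pass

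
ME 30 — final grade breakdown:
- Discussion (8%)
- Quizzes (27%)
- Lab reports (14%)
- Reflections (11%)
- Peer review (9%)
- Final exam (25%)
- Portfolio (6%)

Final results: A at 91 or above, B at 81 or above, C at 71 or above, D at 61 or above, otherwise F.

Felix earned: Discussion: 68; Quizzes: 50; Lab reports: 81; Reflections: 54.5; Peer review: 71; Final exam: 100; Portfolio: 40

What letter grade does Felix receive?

D

Weighted total:
  Discussion 68 × 0.08 = 5.44
  Quizzes 50 × 0.27 = 13.5
  Lab reports 81 × 0.14 = 11.34
  Reflections 54.5 × 0.11 = 5.995
  Peer review 71 × 0.09 = 6.39
  Final exam 100 × 0.25 = 25
  Portfolio 40 × 0.06 = 2.4
Sum = 70.065
70.065 is ≥ 61 and < 71 → D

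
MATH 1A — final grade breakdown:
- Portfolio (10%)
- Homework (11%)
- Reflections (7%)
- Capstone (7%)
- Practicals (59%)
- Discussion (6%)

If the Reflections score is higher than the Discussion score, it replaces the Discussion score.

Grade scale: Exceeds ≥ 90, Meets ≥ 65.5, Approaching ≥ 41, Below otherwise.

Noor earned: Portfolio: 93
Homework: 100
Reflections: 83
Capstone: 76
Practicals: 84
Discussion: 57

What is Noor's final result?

Meets

Reflections (83) > Discussion (57), so Discussion counts as 83.
Weighted total:
  Portfolio 93 × 0.1 = 9.3
  Homework 100 × 0.11 = 11
  Reflections 83 × 0.07 = 5.81
  Capstone 76 × 0.07 = 5.32
  Practicals 84 × 0.59 = 49.56
  Discussion 83 × 0.06 = 4.98
Sum = 85.97
85.97 is ≥ 65.5 and < 90 → Meets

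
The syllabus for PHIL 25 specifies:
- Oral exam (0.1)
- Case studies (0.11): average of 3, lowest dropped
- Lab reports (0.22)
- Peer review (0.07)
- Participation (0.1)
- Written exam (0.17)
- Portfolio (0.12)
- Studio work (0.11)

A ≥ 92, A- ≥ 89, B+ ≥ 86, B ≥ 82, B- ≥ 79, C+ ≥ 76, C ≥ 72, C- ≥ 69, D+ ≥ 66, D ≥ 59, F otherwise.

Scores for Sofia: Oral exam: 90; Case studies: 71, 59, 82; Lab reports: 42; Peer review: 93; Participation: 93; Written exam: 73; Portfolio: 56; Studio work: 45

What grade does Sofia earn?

D+

Case studies: drop 59 → average of remaining 2 = 153/2 = 76.5
Weighted total:
  Oral exam 90 × 0.1 = 9
  Case studies 76.5 × 0.11 = 8.415
  Lab reports 42 × 0.22 = 9.24
  Peer review 93 × 0.07 = 6.51
  Participation 93 × 0.1 = 9.3
  Written exam 73 × 0.17 = 12.41
  Portfolio 56 × 0.12 = 6.72
  Studio work 45 × 0.11 = 4.95
Sum = 66.545
66.545 is ≥ 66 and < 69 → D+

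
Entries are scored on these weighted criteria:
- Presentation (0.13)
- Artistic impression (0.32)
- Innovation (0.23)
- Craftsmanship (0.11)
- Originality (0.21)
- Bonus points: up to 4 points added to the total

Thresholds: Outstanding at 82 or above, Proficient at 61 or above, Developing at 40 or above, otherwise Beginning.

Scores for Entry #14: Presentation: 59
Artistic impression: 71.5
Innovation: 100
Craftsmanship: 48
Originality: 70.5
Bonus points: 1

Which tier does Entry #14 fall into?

Proficient

Weighted total:
  Presentation 59 × 0.13 = 7.67
  Artistic impression 71.5 × 0.32 = 22.88
  Innovation 100 × 0.23 = 23
  Craftsmanship 48 × 0.11 = 5.28
  Originality 70.5 × 0.21 = 14.805
Sum = 73.635
Bonus points: 73.635 + 1 = 74.635
74.635 is ≥ 61 and < 82 → Proficient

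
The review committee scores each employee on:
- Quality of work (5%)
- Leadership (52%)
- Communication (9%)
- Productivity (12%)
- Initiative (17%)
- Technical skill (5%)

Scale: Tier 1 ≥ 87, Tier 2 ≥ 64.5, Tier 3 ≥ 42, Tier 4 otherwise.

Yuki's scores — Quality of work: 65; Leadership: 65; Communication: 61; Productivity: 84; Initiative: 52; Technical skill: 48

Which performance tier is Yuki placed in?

Weighted total:
  Quality of work 65 × 0.05 = 3.25
  Leadership 65 × 0.52 = 33.8
  Communication 61 × 0.09 = 5.49
  Productivity 84 × 0.12 = 10.08
  Initiative 52 × 0.17 = 8.84
  Technical skill 48 × 0.05 = 2.4
Sum = 63.86
63.86 is ≥ 42 and < 64.5 → Tier 3

Tier 3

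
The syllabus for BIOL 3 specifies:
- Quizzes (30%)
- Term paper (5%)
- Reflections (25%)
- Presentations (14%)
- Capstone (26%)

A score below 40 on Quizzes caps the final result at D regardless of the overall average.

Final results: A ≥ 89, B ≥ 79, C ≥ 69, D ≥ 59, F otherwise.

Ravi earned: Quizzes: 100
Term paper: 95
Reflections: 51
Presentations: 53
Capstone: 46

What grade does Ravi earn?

D

Quizzes score 100 ≥ 40: minimum met.
Weighted total:
  Quizzes 100 × 0.3 = 30
  Term paper 95 × 0.05 = 4.75
  Reflections 51 × 0.25 = 12.75
  Presentations 53 × 0.14 = 7.42
  Capstone 46 × 0.26 = 11.96
Sum = 66.88
66.88 is ≥ 59 and < 69 → D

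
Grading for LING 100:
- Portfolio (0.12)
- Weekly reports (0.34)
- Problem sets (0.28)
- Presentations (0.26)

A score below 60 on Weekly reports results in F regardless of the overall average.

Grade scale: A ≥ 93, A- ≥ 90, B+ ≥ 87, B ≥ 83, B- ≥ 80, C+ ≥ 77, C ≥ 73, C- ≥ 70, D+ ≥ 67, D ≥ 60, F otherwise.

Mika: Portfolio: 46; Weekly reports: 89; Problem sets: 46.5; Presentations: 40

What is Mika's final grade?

Weekly reports score 89 ≥ 60: minimum met.
Weighted total:
  Portfolio 46 × 0.12 = 5.52
  Weekly reports 89 × 0.34 = 30.26
  Problem sets 46.5 × 0.28 = 13.02
  Presentations 40 × 0.26 = 10.4
Sum = 59.2
59.2 < 60 → F

F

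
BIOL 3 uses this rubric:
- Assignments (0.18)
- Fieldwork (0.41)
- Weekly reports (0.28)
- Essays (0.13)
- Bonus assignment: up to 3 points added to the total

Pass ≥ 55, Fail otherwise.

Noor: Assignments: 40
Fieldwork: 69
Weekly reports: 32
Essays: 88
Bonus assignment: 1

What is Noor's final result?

Pass

Weighted total:
  Assignments 40 × 0.18 = 7.2
  Fieldwork 69 × 0.41 = 28.29
  Weekly reports 32 × 0.28 = 8.96
  Essays 88 × 0.13 = 11.44
Sum = 55.89
Bonus assignment: 55.89 + 1 = 56.89
56.89 ≥ 55 → Pass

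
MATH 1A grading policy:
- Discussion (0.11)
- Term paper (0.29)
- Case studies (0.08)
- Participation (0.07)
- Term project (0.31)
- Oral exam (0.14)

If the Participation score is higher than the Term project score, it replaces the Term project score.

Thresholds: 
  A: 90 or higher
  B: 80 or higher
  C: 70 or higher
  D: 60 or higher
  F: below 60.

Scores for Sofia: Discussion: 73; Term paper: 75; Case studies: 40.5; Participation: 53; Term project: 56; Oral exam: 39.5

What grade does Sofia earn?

F

Participation (53) ≤ Term project (56), so Term project stays at 56.
Weighted total:
  Discussion 73 × 0.11 = 8.03
  Term paper 75 × 0.29 = 21.75
  Case studies 40.5 × 0.08 = 3.24
  Participation 53 × 0.07 = 3.71
  Term project 56 × 0.31 = 17.36
  Oral exam 39.5 × 0.14 = 5.53
Sum = 59.62
59.62 < 60 → F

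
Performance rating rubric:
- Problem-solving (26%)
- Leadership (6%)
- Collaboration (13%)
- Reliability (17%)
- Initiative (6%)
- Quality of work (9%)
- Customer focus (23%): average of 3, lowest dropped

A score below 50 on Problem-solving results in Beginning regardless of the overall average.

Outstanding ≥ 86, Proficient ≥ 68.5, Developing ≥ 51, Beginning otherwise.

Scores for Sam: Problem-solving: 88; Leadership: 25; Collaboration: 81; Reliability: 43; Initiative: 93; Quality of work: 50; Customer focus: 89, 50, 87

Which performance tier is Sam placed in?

Customer focus: drop 50 → average of remaining 2 = 176/2 = 88
Problem-solving score 88 ≥ 50: minimum met.
Weighted total:
  Problem-solving 88 × 0.26 = 22.88
  Leadership 25 × 0.06 = 1.5
  Collaboration 81 × 0.13 = 10.53
  Reliability 43 × 0.17 = 7.31
  Initiative 93 × 0.06 = 5.58
  Quality of work 50 × 0.09 = 4.5
  Customer focus 88 × 0.23 = 20.24
Sum = 72.54
72.54 is ≥ 68.5 and < 86 → Proficient

Proficient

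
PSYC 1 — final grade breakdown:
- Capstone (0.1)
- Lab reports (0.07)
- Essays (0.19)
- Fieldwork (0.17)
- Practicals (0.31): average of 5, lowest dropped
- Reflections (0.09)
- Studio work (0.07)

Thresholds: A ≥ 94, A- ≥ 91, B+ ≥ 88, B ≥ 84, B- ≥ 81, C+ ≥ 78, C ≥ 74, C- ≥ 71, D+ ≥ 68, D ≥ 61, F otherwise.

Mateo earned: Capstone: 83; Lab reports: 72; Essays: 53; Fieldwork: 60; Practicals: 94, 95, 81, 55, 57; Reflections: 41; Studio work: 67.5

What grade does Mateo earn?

Practicals: drop 55 → average of remaining 4 = 327/4 = 81.75
Weighted total:
  Capstone 83 × 0.1 = 8.3
  Lab reports 72 × 0.07 = 5.04
  Essays 53 × 0.19 = 10.07
  Fieldwork 60 × 0.17 = 10.2
  Practicals 81.75 × 0.31 = 25.3425
  Reflections 41 × 0.09 = 3.69
  Studio work 67.5 × 0.07 = 4.725
Sum = 67.3675
67.3675 is ≥ 61 and < 68 → D

D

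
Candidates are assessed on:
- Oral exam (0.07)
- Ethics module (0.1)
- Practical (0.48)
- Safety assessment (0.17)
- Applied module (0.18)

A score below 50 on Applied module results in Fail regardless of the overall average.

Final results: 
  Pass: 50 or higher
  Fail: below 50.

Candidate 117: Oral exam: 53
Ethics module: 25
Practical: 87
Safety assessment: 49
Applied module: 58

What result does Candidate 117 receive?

Pass

Applied module score 58 ≥ 50: minimum met.
Weighted total:
  Oral exam 53 × 0.07 = 3.71
  Ethics module 25 × 0.1 = 2.5
  Practical 87 × 0.48 = 41.76
  Safety assessment 49 × 0.17 = 8.33
  Applied module 58 × 0.18 = 10.44
Sum = 66.74
66.74 ≥ 50 → Pass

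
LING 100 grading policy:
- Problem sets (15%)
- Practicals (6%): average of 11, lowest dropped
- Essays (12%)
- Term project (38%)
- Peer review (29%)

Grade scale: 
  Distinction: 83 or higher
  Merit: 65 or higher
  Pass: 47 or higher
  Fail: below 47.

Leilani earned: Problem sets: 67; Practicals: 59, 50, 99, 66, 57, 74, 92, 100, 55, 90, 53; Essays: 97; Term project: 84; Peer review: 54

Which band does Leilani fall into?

Practicals: drop 50 → average of remaining 10 = 745/10 = 74.5
Weighted total:
  Problem sets 67 × 0.15 = 10.05
  Practicals 74.5 × 0.06 = 4.47
  Essays 97 × 0.12 = 11.64
  Term project 84 × 0.38 = 31.92
  Peer review 54 × 0.29 = 15.66
Sum = 73.74
73.74 is ≥ 65 and < 83 → Merit

Merit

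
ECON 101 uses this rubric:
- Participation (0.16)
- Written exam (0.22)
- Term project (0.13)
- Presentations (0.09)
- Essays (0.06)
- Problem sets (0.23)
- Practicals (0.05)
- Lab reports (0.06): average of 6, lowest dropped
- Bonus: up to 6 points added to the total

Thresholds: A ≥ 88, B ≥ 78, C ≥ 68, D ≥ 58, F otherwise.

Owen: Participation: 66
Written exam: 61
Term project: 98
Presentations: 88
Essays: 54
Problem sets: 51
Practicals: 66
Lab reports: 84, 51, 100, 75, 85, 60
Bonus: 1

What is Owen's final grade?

Lab reports: drop 51 → average of remaining 5 = 404/5 = 80.8
Weighted total:
  Participation 66 × 0.16 = 10.56
  Written exam 61 × 0.22 = 13.42
  Term project 98 × 0.13 = 12.74
  Presentations 88 × 0.09 = 7.92
  Essays 54 × 0.06 = 3.24
  Problem sets 51 × 0.23 = 11.73
  Practicals 66 × 0.05 = 3.3
  Lab reports 80.8 × 0.06 = 4.848
Sum = 67.758
Bonus: 67.758 + 1 = 68.758
68.758 is ≥ 68 and < 78 → C

C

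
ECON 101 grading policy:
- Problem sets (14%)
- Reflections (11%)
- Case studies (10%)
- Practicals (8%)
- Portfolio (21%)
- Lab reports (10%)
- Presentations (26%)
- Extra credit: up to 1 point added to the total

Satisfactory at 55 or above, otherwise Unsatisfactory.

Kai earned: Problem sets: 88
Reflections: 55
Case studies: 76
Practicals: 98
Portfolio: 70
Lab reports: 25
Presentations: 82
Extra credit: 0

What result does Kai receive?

Satisfactory

Weighted total:
  Problem sets 88 × 0.14 = 12.32
  Reflections 55 × 0.11 = 6.05
  Case studies 76 × 0.1 = 7.6
  Practicals 98 × 0.08 = 7.84
  Portfolio 70 × 0.21 = 14.7
  Lab reports 25 × 0.1 = 2.5
  Presentations 82 × 0.26 = 21.32
Sum = 72.33
Extra credit: 72.33 + 0 = 72.33
72.33 ≥ 55 → Satisfactory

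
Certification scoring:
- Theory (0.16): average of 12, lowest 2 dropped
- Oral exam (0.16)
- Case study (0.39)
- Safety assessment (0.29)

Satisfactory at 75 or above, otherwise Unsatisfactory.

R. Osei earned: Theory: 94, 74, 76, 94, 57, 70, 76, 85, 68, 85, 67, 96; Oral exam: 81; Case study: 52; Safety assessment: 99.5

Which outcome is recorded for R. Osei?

Satisfactory

Theory: drop 57, 67 → average of remaining 10 = 818/10 = 81.8
Weighted total:
  Theory 81.8 × 0.16 = 13.088
  Oral exam 81 × 0.16 = 12.96
  Case study 52 × 0.39 = 20.28
  Safety assessment 99.5 × 0.29 = 28.855
Sum = 75.183
75.183 ≥ 75 → Satisfactory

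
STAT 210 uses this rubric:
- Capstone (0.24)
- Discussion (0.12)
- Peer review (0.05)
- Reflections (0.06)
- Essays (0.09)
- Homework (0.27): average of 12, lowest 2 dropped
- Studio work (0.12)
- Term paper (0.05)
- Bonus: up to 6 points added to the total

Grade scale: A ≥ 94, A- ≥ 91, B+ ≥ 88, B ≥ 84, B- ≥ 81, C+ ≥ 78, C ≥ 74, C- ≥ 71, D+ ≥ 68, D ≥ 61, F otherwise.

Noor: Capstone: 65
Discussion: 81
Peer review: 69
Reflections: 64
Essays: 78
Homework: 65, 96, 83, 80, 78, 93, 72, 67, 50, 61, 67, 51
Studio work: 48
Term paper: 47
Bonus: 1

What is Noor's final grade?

Homework: drop 50, 51 → average of remaining 10 = 762/10 = 76.2
Weighted total:
  Capstone 65 × 0.24 = 15.6
  Discussion 81 × 0.12 = 9.72
  Peer review 69 × 0.05 = 3.45
  Reflections 64 × 0.06 = 3.84
  Essays 78 × 0.09 = 7.02
  Homework 76.2 × 0.27 = 20.574
  Studio work 48 × 0.12 = 5.76
  Term paper 47 × 0.05 = 2.35
Sum = 68.314
Bonus: 68.314 + 1 = 69.314
69.314 is ≥ 68 and < 71 → D+

D+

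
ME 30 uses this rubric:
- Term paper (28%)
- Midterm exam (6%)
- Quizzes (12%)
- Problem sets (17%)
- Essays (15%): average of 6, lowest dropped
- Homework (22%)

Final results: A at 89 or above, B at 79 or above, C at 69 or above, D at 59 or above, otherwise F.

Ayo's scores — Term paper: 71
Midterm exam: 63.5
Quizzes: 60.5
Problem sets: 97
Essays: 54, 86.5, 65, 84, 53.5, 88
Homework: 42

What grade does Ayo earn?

D

Essays: drop 53.5 → average of remaining 5 = 377.5/5 = 75.5
Weighted total:
  Term paper 71 × 0.28 = 19.88
  Midterm exam 63.5 × 0.06 = 3.81
  Quizzes 60.5 × 0.12 = 7.26
  Problem sets 97 × 0.17 = 16.49
  Essays 75.5 × 0.15 = 11.325
  Homework 42 × 0.22 = 9.24
Sum = 68.005
68.005 is ≥ 59 and < 69 → D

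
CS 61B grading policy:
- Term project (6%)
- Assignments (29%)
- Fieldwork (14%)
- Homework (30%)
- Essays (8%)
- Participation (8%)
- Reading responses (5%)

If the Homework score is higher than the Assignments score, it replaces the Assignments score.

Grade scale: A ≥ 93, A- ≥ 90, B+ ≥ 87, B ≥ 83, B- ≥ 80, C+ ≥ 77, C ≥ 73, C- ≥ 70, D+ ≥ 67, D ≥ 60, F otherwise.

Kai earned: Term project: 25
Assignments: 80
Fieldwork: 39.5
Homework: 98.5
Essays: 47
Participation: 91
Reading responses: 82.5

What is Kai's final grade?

B-

Homework (98.5) > Assignments (80), so Assignments counts as 98.5.
Weighted total:
  Term project 25 × 0.06 = 1.5
  Assignments 98.5 × 0.29 = 28.565
  Fieldwork 39.5 × 0.14 = 5.53
  Homework 98.5 × 0.3 = 29.55
  Essays 47 × 0.08 = 3.76
  Participation 91 × 0.08 = 7.28
  Reading responses 82.5 × 0.05 = 4.125
Sum = 80.31
80.31 is ≥ 80 and < 83 → B-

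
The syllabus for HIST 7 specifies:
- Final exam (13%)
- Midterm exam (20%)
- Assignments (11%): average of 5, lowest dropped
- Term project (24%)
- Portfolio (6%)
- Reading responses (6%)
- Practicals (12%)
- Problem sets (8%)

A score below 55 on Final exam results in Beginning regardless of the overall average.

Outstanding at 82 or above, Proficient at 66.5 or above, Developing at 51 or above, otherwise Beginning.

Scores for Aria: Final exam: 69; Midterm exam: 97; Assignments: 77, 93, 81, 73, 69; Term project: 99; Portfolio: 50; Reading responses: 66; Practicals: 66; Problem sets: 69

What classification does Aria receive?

Assignments: drop 69 → average of remaining 4 = 324/4 = 81
Final exam score 69 ≥ 55: minimum met.
Weighted total:
  Final exam 69 × 0.13 = 8.97
  Midterm exam 97 × 0.2 = 19.4
  Assignments 81 × 0.11 = 8.91
  Term project 99 × 0.24 = 23.76
  Portfolio 50 × 0.06 = 3
  Reading responses 66 × 0.06 = 3.96
  Practicals 66 × 0.12 = 7.92
  Problem sets 69 × 0.08 = 5.52
Sum = 81.44
81.44 is ≥ 66.5 and < 82 → Proficient

Proficient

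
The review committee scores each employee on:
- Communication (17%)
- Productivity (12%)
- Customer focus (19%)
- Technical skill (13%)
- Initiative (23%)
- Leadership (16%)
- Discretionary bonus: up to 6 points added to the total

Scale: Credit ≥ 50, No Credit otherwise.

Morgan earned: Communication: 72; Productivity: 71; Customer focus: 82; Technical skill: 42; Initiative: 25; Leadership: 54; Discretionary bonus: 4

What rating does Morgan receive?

Credit

Weighted total:
  Communication 72 × 0.17 = 12.24
  Productivity 71 × 0.12 = 8.52
  Customer focus 82 × 0.19 = 15.58
  Technical skill 42 × 0.13 = 5.46
  Initiative 25 × 0.23 = 5.75
  Leadership 54 × 0.16 = 8.64
Sum = 56.19
Discretionary bonus: 56.19 + 4 = 60.19
60.19 ≥ 50 → Credit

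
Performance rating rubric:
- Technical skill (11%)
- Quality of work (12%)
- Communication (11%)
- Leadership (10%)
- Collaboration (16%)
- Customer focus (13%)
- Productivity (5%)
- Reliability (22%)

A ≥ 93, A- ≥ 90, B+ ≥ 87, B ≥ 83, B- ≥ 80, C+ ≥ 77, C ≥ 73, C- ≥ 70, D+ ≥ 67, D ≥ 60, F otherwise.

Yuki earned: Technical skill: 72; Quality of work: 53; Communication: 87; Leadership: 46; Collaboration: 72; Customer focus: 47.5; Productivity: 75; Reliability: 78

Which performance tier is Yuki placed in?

Weighted total:
  Technical skill 72 × 0.11 = 7.92
  Quality of work 53 × 0.12 = 6.36
  Communication 87 × 0.11 = 9.57
  Leadership 46 × 0.1 = 4.6
  Collaboration 72 × 0.16 = 11.52
  Customer focus 47.5 × 0.13 = 6.175
  Productivity 75 × 0.05 = 3.75
  Reliability 78 × 0.22 = 17.16
Sum = 67.055
67.055 is ≥ 67 and < 70 → D+

D+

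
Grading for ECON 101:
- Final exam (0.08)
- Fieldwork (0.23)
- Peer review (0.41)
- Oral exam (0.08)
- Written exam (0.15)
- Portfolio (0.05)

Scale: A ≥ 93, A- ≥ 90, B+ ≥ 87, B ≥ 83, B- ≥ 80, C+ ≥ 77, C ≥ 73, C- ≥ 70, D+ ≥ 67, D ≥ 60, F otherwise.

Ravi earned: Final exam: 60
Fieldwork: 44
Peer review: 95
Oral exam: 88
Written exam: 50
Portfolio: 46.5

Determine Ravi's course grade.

C-

Weighted total:
  Final exam 60 × 0.08 = 4.8
  Fieldwork 44 × 0.23 = 10.12
  Peer review 95 × 0.41 = 38.95
  Oral exam 88 × 0.08 = 7.04
  Written exam 50 × 0.15 = 7.5
  Portfolio 46.5 × 0.05 = 2.325
Sum = 70.735
70.735 is ≥ 70 and < 73 → C-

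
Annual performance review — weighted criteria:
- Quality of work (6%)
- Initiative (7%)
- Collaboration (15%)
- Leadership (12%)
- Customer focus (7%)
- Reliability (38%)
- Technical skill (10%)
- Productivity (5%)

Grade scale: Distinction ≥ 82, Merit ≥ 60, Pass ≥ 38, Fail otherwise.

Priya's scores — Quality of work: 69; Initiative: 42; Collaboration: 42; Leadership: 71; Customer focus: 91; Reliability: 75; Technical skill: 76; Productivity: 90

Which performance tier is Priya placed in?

Weighted total:
  Quality of work 69 × 0.06 = 4.14
  Initiative 42 × 0.07 = 2.94
  Collaboration 42 × 0.15 = 6.3
  Leadership 71 × 0.12 = 8.52
  Customer focus 91 × 0.07 = 6.37
  Reliability 75 × 0.38 = 28.5
  Technical skill 76 × 0.1 = 7.6
  Productivity 90 × 0.05 = 4.5
Sum = 68.87
68.87 is ≥ 60 and < 82 → Merit

Merit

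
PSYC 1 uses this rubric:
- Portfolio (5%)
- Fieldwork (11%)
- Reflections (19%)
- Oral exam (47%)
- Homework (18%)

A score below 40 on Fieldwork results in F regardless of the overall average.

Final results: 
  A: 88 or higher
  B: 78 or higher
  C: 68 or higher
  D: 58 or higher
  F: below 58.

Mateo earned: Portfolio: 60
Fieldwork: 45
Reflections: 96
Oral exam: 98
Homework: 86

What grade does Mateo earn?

Fieldwork score 45 ≥ 40: minimum met.
Weighted total:
  Portfolio 60 × 0.05 = 3
  Fieldwork 45 × 0.11 = 4.95
  Reflections 96 × 0.19 = 18.24
  Oral exam 98 × 0.47 = 46.06
  Homework 86 × 0.18 = 15.48
Sum = 87.73
87.73 is ≥ 78 and < 88 → B

B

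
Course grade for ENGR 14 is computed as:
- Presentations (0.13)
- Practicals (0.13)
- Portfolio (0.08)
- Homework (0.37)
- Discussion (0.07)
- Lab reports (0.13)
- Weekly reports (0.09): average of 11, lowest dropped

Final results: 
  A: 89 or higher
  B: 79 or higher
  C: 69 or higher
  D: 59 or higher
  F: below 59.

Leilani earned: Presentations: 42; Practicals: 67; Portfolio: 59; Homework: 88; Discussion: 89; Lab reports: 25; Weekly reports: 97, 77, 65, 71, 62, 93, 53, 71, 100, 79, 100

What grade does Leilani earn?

Weekly reports: drop 53 → average of remaining 10 = 815/10 = 81.5
Weighted total:
  Presentations 42 × 0.13 = 5.46
  Practicals 67 × 0.13 = 8.71
  Portfolio 59 × 0.08 = 4.72
  Homework 88 × 0.37 = 32.56
  Discussion 89 × 0.07 = 6.23
  Lab reports 25 × 0.13 = 3.25
  Weekly reports 81.5 × 0.09 = 7.335
Sum = 68.265
68.265 is ≥ 59 and < 69 → D

D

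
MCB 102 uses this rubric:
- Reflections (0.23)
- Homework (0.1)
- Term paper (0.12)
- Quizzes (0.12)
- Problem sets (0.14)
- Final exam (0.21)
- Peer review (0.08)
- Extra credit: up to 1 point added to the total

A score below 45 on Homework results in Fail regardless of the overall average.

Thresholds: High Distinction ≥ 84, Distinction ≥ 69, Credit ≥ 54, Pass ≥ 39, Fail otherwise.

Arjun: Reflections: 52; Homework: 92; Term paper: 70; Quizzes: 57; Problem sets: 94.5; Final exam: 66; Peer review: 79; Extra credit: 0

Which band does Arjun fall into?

Distinction

Homework score 92 ≥ 45: minimum met.
Weighted total:
  Reflections 52 × 0.23 = 11.96
  Homework 92 × 0.1 = 9.2
  Term paper 70 × 0.12 = 8.4
  Quizzes 57 × 0.12 = 6.84
  Problem sets 94.5 × 0.14 = 13.23
  Final exam 66 × 0.21 = 13.86
  Peer review 79 × 0.08 = 6.32
Sum = 69.81
Extra credit: 69.81 + 0 = 69.81
69.81 is ≥ 69 and < 84 → Distinction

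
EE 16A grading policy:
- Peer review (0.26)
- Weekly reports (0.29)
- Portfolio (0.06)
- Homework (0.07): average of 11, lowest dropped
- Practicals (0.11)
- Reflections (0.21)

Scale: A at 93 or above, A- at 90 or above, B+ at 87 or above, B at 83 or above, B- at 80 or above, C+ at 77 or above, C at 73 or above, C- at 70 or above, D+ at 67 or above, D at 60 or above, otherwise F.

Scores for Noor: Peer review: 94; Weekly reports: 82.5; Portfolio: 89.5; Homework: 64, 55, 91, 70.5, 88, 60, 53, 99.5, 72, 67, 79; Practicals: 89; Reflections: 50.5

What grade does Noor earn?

Homework: drop 53 → average of remaining 10 = 746/10 = 74.6
Weighted total:
  Peer review 94 × 0.26 = 24.44
  Weekly reports 82.5 × 0.29 = 23.925
  Portfolio 89.5 × 0.06 = 5.37
  Homework 74.6 × 0.07 = 5.222
  Practicals 89 × 0.11 = 9.79
  Reflections 50.5 × 0.21 = 10.605
Sum = 79.352
79.352 is ≥ 77 and < 80 → C+

C+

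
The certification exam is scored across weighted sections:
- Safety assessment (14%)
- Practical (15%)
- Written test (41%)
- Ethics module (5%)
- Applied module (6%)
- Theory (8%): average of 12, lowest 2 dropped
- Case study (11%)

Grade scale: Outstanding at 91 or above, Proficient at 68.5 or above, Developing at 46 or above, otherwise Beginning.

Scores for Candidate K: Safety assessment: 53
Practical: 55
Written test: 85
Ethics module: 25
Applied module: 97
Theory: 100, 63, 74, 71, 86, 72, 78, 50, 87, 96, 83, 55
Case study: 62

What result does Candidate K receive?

Proficient

Theory: drop 50, 55 → average of remaining 10 = 810/10 = 81
Weighted total:
  Safety assessment 53 × 0.14 = 7.42
  Practical 55 × 0.15 = 8.25
  Written test 85 × 0.41 = 34.85
  Ethics module 25 × 0.05 = 1.25
  Applied module 97 × 0.06 = 5.82
  Theory 81 × 0.08 = 6.48
  Case study 62 × 0.11 = 6.82
Sum = 70.89
70.89 is ≥ 68.5 and < 91 → Proficient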